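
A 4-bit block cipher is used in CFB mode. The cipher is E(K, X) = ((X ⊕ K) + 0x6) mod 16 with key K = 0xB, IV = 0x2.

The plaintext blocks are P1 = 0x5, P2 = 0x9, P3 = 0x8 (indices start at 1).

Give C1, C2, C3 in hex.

C1 = 0xA, C2 = 0xE, C3 = 0x3

CFB encryption: C_i = P_i ⊕ E(K, C_{i−1}), with C_{0} = IV.
C1: E(K, 0x2) = 0xF; 0x5 ⊕ 0xF = 0xA.
C2: E(K, 0xA) = 0x7; 0x9 ⊕ 0x7 = 0xE.
C3: E(K, 0xE) = 0xB; 0x8 ⊕ 0xB = 0x3.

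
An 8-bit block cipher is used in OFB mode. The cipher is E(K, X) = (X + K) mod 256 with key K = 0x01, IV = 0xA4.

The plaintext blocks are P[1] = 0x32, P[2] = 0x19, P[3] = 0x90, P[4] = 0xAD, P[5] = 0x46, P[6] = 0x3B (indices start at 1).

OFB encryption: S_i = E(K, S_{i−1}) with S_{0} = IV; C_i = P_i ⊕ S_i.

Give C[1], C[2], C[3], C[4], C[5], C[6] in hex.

C[1]: S = E(K, 0xA4) = 0xA5; 0x32 ⊕ 0xA5 = 0x97.
C[2]: S = E(K, 0xA5) = 0xA6; 0x19 ⊕ 0xA6 = 0xBF.
C[3]: S = E(K, 0xA6) = 0xA7; 0x90 ⊕ 0xA7 = 0x37.
C[4]: S = E(K, 0xA7) = 0xA8; 0xAD ⊕ 0xA8 = 0x05.
C[5]: S = E(K, 0xA8) = 0xA9; 0x46 ⊕ 0xA9 = 0xEF.
C[6]: S = E(K, 0xA9) = 0xAA; 0x3B ⊕ 0xAA = 0x91.

C[1] = 0x97, C[2] = 0xBF, C[3] = 0x37, C[4] = 0x05, C[5] = 0xEF, C[6] = 0x91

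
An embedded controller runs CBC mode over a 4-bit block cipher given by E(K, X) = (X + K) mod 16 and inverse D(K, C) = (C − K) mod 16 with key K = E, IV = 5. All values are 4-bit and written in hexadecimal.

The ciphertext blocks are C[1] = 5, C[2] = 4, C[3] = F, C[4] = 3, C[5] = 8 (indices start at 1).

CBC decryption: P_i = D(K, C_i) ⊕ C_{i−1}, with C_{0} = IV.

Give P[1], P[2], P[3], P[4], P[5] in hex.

P[1]: D(K, 5) = 7; 7 ⊕ 5 = 2.
P[2]: D(K, 4) = 6; 6 ⊕ 5 = 3.
P[3]: D(K, F) = 1; 1 ⊕ 4 = 5.
P[4]: D(K, 3) = 5; 5 ⊕ F = A.
P[5]: D(K, 8) = A; A ⊕ 3 = 9.

P[1] = 2, P[2] = 3, P[3] = 5, P[4] = A, P[5] = 9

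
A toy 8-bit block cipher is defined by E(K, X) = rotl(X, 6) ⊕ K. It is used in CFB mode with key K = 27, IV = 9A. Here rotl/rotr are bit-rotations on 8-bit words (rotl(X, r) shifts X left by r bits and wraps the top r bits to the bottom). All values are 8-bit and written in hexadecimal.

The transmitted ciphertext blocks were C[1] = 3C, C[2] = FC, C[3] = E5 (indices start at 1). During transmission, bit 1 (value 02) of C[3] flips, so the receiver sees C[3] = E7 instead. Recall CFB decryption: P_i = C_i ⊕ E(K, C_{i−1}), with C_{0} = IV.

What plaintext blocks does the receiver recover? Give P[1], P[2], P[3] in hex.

P[1] = BD, P[2] = D4, P[3] = FF

Only C[3] changed, to E7. In CFB, a change in C_i flips the same bit in P_i and garbles P_{i+1}. Decrypting the received ciphertext:
P[1]: E(K, 9A) = 81; 3C ⊕ 81 = BD.
P[2]: E(K, 3C) = 28; FC ⊕ 28 = D4.
P[3]: E(K, FC) = 18; E7 ⊕ 18 = FF.
Blocks that differ from the original plaintext: P[3].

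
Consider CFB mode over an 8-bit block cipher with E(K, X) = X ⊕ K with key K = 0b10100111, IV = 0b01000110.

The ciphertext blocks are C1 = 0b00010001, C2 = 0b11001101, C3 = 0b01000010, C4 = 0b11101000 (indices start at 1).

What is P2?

P2 = 0b01111011

CFB decryption: P_i = C_i ⊕ E(K, C_{i−1}), with C_{0} = IV.
P2: E(K, 0b00010001) = 0b10110110; 0b11001101 ⊕ 0b10110110 = 0b01111011.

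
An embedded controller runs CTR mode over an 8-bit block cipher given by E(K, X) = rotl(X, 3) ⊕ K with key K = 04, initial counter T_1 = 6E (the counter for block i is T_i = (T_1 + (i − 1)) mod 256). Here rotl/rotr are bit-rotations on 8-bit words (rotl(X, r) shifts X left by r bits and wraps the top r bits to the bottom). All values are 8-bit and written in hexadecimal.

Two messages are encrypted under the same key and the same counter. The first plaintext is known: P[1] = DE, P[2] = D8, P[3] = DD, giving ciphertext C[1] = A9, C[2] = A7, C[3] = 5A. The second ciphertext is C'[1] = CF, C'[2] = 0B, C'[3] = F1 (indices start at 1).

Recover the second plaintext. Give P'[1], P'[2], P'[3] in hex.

P'[1] = B8, P'[2] = 74, P'[3] = 76

In CTR with a reused counter, both messages share the same keystream S_i, so C_i ⊕ C'_i = P_i ⊕ P'_i and thus P'_i = P_i ⊕ C_i ⊕ C'_i.
P'[1]: DE ⊕ A9 ⊕ CF = B8.
P'[2]: D8 ⊕ A7 ⊕ 0B = 74.
P'[3]: DD ⊕ 5A ⊕ F1 = 76.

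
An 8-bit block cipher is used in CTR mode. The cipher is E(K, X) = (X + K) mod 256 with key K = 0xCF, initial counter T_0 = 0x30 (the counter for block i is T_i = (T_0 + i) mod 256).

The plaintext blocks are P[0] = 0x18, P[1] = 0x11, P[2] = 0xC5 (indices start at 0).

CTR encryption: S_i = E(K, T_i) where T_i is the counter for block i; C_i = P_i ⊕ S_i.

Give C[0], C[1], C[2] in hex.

C[0] = 0xE7, C[1] = 0x11, C[2] = 0xC4

C[0]: T = 0x30, S = E(K, T) = 0xFF; 0x18 ⊕ 0xFF = 0xE7.
C[1]: T = 0x31, S = E(K, T) = 0x00; 0x11 ⊕ 0x00 = 0x11.
C[2]: T = 0x32, S = E(K, T) = 0x01; 0xC5 ⊕ 0x01 = 0xC4.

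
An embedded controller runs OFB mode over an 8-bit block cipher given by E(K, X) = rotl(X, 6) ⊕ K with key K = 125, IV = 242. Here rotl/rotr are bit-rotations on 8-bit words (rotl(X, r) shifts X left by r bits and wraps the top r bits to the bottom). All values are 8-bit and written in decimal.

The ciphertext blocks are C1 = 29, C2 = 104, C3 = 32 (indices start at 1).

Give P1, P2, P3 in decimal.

OFB decryption: S_i = E(K, S_{i−1}) with S_{0} = IV; P_i = C_i ⊕ S_i.
P1: S = E(K, 242) = 193; 29 ⊕ 193 = 220.
P2: S = E(K, 193) = 13; 104 ⊕ 13 = 101.
P3: S = E(K, 13) = 62; 32 ⊕ 62 = 30.

P1 = 220, P2 = 101, P3 = 30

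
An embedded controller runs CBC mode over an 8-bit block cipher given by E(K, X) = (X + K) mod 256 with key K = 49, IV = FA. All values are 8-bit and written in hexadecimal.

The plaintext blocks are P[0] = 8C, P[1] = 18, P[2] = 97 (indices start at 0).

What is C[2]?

C[2] = B0

CBC encryption: C_i = E(K, P_i ⊕ C_{i−1}), with C_{−1} = IV.
C[0]: P[0] ⊕ FA = 76; E(K, 76) = BF.
C[1]: P[1] ⊕ BF = A7; E(K, A7) = F0.
C[2]: P[2] ⊕ F0 = 67; E(K, 67) = B0.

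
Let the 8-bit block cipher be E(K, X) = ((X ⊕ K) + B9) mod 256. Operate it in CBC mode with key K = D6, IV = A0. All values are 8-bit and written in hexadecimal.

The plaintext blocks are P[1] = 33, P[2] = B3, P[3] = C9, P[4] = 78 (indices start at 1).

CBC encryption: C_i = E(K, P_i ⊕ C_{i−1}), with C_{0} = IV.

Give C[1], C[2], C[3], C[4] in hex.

C[1] = FE, C[2] = 54, C[3] = 04, C[4] = 63

C[1]: P[1] ⊕ A0 = 93; E(K, 93) = FE.
C[2]: P[2] ⊕ FE = 4D; E(K, 4D) = 54.
C[3]: P[3] ⊕ 54 = 9D; E(K, 9D) = 04.
C[4]: P[4] ⊕ 04 = 7C; E(K, 7C) = 63.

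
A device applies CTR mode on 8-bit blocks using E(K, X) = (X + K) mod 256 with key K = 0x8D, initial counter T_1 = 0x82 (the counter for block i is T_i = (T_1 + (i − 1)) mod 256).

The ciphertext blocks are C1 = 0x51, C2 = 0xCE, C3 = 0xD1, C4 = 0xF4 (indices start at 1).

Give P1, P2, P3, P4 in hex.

CTR decryption: S_i = E(K, T_i) where T_i is the counter for block i; P_i = C_i ⊕ S_i.
P1: T = 0x82, S = E(K, T) = 0x0F; 0x51 ⊕ 0x0F = 0x5E.
P2: T = 0x83, S = E(K, T) = 0x10; 0xCE ⊕ 0x10 = 0xDE.
P3: T = 0x84, S = E(K, T) = 0x11; 0xD1 ⊕ 0x11 = 0xC0.
P4: T = 0x85, S = E(K, T) = 0x12; 0xF4 ⊕ 0x12 = 0xE6.

P1 = 0x5E, P2 = 0xDE, P3 = 0xC0, P4 = 0xE6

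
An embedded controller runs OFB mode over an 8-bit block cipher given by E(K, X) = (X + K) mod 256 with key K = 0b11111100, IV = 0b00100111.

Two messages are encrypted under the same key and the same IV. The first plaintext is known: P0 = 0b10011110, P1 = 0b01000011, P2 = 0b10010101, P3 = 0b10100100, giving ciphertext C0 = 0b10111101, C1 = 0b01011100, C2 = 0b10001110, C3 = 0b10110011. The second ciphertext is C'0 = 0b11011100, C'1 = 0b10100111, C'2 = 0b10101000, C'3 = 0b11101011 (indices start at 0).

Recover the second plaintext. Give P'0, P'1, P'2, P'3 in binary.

In OFB with a reused IV, both messages share the same keystream S_i, so C_i ⊕ C'_i = P_i ⊕ P'_i and thus P'_i = P_i ⊕ C_i ⊕ C'_i.
P'0: 0b10011110 ⊕ 0b10111101 ⊕ 0b11011100 = 0b11111111.
P'1: 0b01000011 ⊕ 0b01011100 ⊕ 0b10100111 = 0b10111000.
P'2: 0b10010101 ⊕ 0b10001110 ⊕ 0b10101000 = 0b10110011.
P'3: 0b10100100 ⊕ 0b10110011 ⊕ 0b11101011 = 0b11111100.

P'0 = 0b11111111, P'1 = 0b10111000, P'2 = 0b10110011, P'3 = 0b11111100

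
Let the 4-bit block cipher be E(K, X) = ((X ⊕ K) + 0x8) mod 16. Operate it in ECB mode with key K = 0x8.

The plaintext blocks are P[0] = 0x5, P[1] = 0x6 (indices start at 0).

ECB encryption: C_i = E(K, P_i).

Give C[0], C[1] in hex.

C[0] = 0x5, C[1] = 0x6

C[0]: E(K, 0x5) = 0x5.
C[1]: E(K, 0x6) = 0x6.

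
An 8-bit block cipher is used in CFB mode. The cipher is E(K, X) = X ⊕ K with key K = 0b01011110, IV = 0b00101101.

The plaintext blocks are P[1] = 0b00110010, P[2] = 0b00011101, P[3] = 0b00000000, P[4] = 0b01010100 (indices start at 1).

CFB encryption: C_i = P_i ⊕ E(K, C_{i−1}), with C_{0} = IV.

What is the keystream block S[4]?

C[1]: E(K, 0b00101101) = 0b01110011; 0b00110010 ⊕ 0b01110011 = 0b01000001.
C[2]: E(K, 0b01000001) = 0b00011111; 0b00011101 ⊕ 0b00011111 = 0b00000010.
C[3]: E(K, 0b00000010) = 0b01011100; 0b00000000 ⊕ 0b01011100 = 0b01011100.
C[4]: E(K, 0b01011100) = 0b00000010; 0b01010100 ⊕ 0b00000010 = 0b01010110.
So S[4] = 0b00000010.

0b00000010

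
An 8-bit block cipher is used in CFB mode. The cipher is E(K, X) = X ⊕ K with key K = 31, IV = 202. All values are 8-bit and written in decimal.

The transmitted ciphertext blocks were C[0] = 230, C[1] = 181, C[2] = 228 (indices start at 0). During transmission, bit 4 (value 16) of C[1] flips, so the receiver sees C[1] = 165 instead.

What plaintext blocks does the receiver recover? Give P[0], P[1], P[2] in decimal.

P[0] = 51, P[1] = 92, P[2] = 94

CFB decryption: P_i = C_i ⊕ E(K, C_{i−1}), with C_{−1} = IV.
Only C[1] changed, to 165. In CFB, a change in C_i flips the same bit in P_i and garbles P_{i+1}. Decrypting the received ciphertext:
P[0]: E(K, 202) = 213; 230 ⊕ 213 = 51.
P[1]: E(K, 230) = 249; 165 ⊕ 249 = 92.
P[2]: E(K, 165) = 186; 228 ⊕ 186 = 94.
Blocks that differ from the original plaintext: P[1], P[2].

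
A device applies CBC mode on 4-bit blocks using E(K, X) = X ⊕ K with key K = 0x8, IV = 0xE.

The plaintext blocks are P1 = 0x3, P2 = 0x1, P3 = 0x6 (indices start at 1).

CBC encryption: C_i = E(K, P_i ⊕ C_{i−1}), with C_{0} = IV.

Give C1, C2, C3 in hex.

C1 = 0x5, C2 = 0xC, C3 = 0x2

C1: P1 ⊕ 0xE = 0xD; E(K, 0xD) = 0x5.
C2: P2 ⊕ 0x5 = 0x4; E(K, 0x4) = 0xC.
C3: P3 ⊕ 0xC = 0xA; E(K, 0xA) = 0x2.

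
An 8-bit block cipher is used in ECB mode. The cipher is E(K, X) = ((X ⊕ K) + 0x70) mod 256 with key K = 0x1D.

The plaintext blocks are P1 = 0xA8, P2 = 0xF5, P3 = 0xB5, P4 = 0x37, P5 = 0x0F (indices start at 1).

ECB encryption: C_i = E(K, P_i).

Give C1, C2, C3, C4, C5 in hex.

C1: E(K, 0xA8) = 0x25.
C2: E(K, 0xF5) = 0x58.
C3: E(K, 0xB5) = 0x18.
C4: E(K, 0x37) = 0x9A.
C5: E(K, 0x0F) = 0x82.

C1 = 0x25, C2 = 0x58, C3 = 0x18, C4 = 0x9A, C5 = 0x82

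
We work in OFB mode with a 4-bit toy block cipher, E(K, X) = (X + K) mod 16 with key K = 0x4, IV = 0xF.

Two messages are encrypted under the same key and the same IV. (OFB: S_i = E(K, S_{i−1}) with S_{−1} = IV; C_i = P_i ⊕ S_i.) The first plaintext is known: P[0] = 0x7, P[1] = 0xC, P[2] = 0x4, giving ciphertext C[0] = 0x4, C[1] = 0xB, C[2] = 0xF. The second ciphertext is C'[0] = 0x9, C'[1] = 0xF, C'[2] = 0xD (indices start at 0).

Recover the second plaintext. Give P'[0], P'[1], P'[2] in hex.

P'[0] = 0xA, P'[1] = 0x8, P'[2] = 0x6

In OFB with a reused IV, both messages share the same keystream S_i, so C_i ⊕ C'_i = P_i ⊕ P'_i and thus P'_i = P_i ⊕ C_i ⊕ C'_i.
P'[0]: 0x7 ⊕ 0x4 ⊕ 0x9 = 0xA.
P'[1]: 0xC ⊕ 0xB ⊕ 0xF = 0x8.
P'[2]: 0x4 ⊕ 0xF ⊕ 0xD = 0x6.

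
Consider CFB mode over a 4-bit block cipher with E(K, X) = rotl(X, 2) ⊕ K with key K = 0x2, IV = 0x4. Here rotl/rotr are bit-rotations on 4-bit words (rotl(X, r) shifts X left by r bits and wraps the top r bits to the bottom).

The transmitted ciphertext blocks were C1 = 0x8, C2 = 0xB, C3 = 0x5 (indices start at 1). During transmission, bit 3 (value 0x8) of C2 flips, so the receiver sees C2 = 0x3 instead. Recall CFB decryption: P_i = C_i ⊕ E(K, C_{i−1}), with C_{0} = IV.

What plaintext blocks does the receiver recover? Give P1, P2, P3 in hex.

Only C2 changed, to 0x3. In CFB, a change in C_i flips the same bit in P_i and garbles P_{i+1}. Decrypting the received ciphertext:
P1: E(K, 0x4) = 0x3; 0x8 ⊕ 0x3 = 0xB.
P2: E(K, 0x8) = 0x0; 0x3 ⊕ 0x0 = 0x3.
P3: E(K, 0x3) = 0xE; 0x5 ⊕ 0xE = 0xB.
Blocks that differ from the original plaintext: P2, P3.

P1 = 0xB, P2 = 0x3, P3 = 0xB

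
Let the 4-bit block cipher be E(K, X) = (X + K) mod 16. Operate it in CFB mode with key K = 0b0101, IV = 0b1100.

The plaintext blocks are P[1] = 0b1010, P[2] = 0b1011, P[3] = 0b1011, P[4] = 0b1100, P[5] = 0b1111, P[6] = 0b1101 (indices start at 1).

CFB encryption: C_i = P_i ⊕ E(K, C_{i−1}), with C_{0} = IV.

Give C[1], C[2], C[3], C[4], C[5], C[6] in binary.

C[1] = 0b1011, C[2] = 0b1011, C[3] = 0b1011, C[4] = 0b1100, C[5] = 0b1110, C[6] = 0b1110

C[1]: E(K, 0b1100) = 0b0001; 0b1010 ⊕ 0b0001 = 0b1011.
C[2]: E(K, 0b1011) = 0b0000; 0b1011 ⊕ 0b0000 = 0b1011.
C[3]: E(K, 0b1011) = 0b0000; 0b1011 ⊕ 0b0000 = 0b1011.
C[4]: E(K, 0b1011) = 0b0000; 0b1100 ⊕ 0b0000 = 0b1100.
C[5]: E(K, 0b1100) = 0b0001; 0b1111 ⊕ 0b0001 = 0b1110.
C[6]: E(K, 0b1110) = 0b0011; 0b1101 ⊕ 0b0011 = 0b1110.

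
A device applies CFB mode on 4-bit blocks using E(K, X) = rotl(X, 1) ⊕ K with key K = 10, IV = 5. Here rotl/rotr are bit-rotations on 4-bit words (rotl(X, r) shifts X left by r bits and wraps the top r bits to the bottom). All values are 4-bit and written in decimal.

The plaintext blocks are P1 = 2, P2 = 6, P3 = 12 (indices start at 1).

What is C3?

C3 = 7

CFB encryption: C_i = P_i ⊕ E(K, C_{i−1}), with C_{0} = IV.
C1: E(K, 5) = 0; 2 ⊕ 0 = 2.
C2: E(K, 2) = 14; 6 ⊕ 14 = 8.
C3: E(K, 8) = 11; 12 ⊕ 11 = 7.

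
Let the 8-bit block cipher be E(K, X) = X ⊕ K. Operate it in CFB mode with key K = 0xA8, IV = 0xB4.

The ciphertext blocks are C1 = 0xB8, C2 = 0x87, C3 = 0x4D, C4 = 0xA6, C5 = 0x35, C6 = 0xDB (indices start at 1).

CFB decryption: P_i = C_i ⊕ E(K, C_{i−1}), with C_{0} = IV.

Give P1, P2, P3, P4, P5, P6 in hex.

P1: E(K, 0xB4) = 0x1C; 0xB8 ⊕ 0x1C = 0xA4.
P2: E(K, 0xB8) = 0x10; 0x87 ⊕ 0x10 = 0x97.
P3: E(K, 0x87) = 0x2F; 0x4D ⊕ 0x2F = 0x62.
P4: E(K, 0x4D) = 0xE5; 0xA6 ⊕ 0xE5 = 0x43.
P5: E(K, 0xA6) = 0x0E; 0x35 ⊕ 0x0E = 0x3B.
P6: E(K, 0x35) = 0x9D; 0xDB ⊕ 0x9D = 0x46.

P1 = 0xA4, P2 = 0x97, P3 = 0x62, P4 = 0x43, P5 = 0x3B, P6 = 0x46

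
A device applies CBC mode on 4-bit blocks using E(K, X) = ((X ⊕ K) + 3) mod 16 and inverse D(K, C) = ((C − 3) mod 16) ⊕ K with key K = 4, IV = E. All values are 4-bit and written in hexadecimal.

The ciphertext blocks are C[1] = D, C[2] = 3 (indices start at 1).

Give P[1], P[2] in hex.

P[1] = 0, P[2] = 9

CBC decryption: P_i = D(K, C_i) ⊕ C_{i−1}, with C_{0} = IV.
P[1]: D(K, D) = E; E ⊕ E = 0.
P[2]: D(K, 3) = 4; 4 ⊕ D = 9.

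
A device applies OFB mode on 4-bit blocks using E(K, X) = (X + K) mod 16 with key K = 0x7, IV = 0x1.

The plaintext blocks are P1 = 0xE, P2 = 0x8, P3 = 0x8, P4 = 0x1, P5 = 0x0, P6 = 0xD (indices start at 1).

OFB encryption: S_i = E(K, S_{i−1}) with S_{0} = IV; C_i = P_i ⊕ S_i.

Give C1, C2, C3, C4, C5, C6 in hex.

C1 = 0x6, C2 = 0x7, C3 = 0xE, C4 = 0xC, C5 = 0x4, C6 = 0x6

C1: S = E(K, 0x1) = 0x8; 0xE ⊕ 0x8 = 0x6.
C2: S = E(K, 0x8) = 0xF; 0x8 ⊕ 0xF = 0x7.
C3: S = E(K, 0xF) = 0x6; 0x8 ⊕ 0x6 = 0xE.
C4: S = E(K, 0x6) = 0xD; 0x1 ⊕ 0xD = 0xC.
C5: S = E(K, 0xD) = 0x4; 0x0 ⊕ 0x4 = 0x4.
C6: S = E(K, 0x4) = 0xB; 0xD ⊕ 0xB = 0x6.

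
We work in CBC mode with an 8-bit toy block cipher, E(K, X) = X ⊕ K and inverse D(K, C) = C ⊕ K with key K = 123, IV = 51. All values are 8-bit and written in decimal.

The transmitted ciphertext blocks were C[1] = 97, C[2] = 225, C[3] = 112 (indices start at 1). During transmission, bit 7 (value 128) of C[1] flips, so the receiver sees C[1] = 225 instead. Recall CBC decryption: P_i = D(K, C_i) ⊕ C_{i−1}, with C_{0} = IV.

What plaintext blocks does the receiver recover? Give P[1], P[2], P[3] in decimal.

P[1] = 169, P[2] = 123, P[3] = 234

Only C[1] changed, to 225. In CBC, a change in C_i garbles P_i and flips the same bit in P_{i+1}. Decrypting the received ciphertext:
P[1]: D(K, 225) = 154; 154 ⊕ 51 = 169.
P[2]: D(K, 225) = 154; 154 ⊕ 225 = 123.
P[3]: D(K, 112) = 11; 11 ⊕ 225 = 234.
Blocks that differ from the original plaintext: P[1], P[2].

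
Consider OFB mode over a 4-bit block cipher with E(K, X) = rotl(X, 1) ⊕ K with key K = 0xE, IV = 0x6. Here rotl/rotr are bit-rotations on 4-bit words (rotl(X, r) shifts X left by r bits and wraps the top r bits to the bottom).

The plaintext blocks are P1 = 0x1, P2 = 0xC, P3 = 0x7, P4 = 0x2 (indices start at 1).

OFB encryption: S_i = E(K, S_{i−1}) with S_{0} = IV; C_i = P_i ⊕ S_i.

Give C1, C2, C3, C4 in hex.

C1: S = E(K, 0x6) = 0x2; 0x1 ⊕ 0x2 = 0x3.
C2: S = E(K, 0x2) = 0xA; 0xC ⊕ 0xA = 0x6.
C3: S = E(K, 0xA) = 0xB; 0x7 ⊕ 0xB = 0xC.
C4: S = E(K, 0xB) = 0x9; 0x2 ⊕ 0x9 = 0xB.

C1 = 0x3, C2 = 0x6, C3 = 0xC, C4 = 0xB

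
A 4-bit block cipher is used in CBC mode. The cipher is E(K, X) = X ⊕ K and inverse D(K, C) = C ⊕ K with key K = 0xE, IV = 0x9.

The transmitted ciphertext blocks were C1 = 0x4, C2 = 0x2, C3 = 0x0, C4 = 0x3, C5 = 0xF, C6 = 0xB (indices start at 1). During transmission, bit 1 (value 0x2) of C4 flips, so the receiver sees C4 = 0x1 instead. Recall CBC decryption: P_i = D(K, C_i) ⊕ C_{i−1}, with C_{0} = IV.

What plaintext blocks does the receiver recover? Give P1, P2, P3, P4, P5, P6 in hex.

Only C4 changed, to 0x1. In CBC, a change in C_i garbles P_i and flips the same bit in P_{i+1}. Decrypting the received ciphertext:
P1: D(K, 0x4) = 0xA; 0xA ⊕ 0x9 = 0x3.
P2: D(K, 0x2) = 0xC; 0xC ⊕ 0x4 = 0x8.
P3: D(K, 0x0) = 0xE; 0xE ⊕ 0x2 = 0xC.
P4: D(K, 0x1) = 0xF; 0xF ⊕ 0x0 = 0xF.
P5: D(K, 0xF) = 0x1; 0x1 ⊕ 0x1 = 0x0.
P6: D(K, 0xB) = 0x5; 0x5 ⊕ 0xF = 0xA.
Blocks that differ from the original plaintext: P4, P5.

P1 = 0x3, P2 = 0x8, P3 = 0xC, P4 = 0xF, P5 = 0x0, P6 = 0xA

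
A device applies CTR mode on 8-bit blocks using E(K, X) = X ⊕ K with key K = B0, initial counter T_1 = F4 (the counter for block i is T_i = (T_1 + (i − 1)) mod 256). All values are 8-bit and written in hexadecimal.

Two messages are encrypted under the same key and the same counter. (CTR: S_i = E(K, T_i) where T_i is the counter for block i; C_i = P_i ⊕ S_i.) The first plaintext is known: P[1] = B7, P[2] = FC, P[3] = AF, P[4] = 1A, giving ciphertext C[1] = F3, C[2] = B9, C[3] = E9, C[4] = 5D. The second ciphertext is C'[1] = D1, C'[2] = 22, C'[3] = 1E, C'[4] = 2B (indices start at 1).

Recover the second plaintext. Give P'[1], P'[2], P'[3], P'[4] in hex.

P'[1] = 95, P'[2] = 67, P'[3] = 58, P'[4] = 6C

In CTR with a reused counter, both messages share the same keystream S_i, so C_i ⊕ C'_i = P_i ⊕ P'_i and thus P'_i = P_i ⊕ C_i ⊕ C'_i.
P'[1]: B7 ⊕ F3 ⊕ D1 = 95.
P'[2]: FC ⊕ B9 ⊕ 22 = 67.
P'[3]: AF ⊕ E9 ⊕ 1E = 58.
P'[4]: 1A ⊕ 5D ⊕ 2B = 6C.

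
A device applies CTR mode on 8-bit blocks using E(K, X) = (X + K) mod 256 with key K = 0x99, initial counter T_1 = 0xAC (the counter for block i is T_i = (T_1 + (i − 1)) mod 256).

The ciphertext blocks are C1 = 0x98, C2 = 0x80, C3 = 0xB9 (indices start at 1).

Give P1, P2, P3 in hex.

P1 = 0xDD, P2 = 0xC6, P3 = 0xFE

CTR decryption: S_i = E(K, T_i) where T_i is the counter for block i; P_i = C_i ⊕ S_i.
P1: T = 0xAC, S = E(K, T) = 0x45; 0x98 ⊕ 0x45 = 0xDD.
P2: T = 0xAD, S = E(K, T) = 0x46; 0x80 ⊕ 0x46 = 0xC6.
P3: T = 0xAE, S = E(K, T) = 0x47; 0xB9 ⊕ 0x47 = 0xFE.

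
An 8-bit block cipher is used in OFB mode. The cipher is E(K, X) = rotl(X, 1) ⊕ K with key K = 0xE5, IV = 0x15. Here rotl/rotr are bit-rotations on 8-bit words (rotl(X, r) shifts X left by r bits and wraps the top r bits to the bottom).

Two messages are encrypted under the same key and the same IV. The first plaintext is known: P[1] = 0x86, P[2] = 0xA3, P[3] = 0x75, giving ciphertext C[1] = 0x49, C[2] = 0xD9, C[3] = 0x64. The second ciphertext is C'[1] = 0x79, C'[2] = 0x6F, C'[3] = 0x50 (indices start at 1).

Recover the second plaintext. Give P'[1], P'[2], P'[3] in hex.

In OFB with a reused IV, both messages share the same keystream S_i, so C_i ⊕ C'_i = P_i ⊕ P'_i and thus P'_i = P_i ⊕ C_i ⊕ C'_i.
P'[1]: 0x86 ⊕ 0x49 ⊕ 0x79 = 0xB6.
P'[2]: 0xA3 ⊕ 0xD9 ⊕ 0x6F = 0x15.
P'[3]: 0x75 ⊕ 0x64 ⊕ 0x50 = 0x41.

P'[1] = 0xB6, P'[2] = 0x15, P'[3] = 0x41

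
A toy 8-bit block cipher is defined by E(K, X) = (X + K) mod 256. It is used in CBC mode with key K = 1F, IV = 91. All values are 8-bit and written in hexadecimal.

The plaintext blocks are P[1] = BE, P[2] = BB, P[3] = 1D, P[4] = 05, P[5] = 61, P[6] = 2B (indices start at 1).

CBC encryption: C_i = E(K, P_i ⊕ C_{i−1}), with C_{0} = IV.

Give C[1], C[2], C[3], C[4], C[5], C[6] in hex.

C[1] = 4E, C[2] = 14, C[3] = 28, C[4] = 4C, C[5] = 4C, C[6] = 86

C[1]: P[1] ⊕ 91 = 2F; E(K, 2F) = 4E.
C[2]: P[2] ⊕ 4E = F5; E(K, F5) = 14.
C[3]: P[3] ⊕ 14 = 09; E(K, 09) = 28.
C[4]: P[4] ⊕ 28 = 2D; E(K, 2D) = 4C.
C[5]: P[5] ⊕ 4C = 2D; E(K, 2D) = 4C.
C[6]: P[6] ⊕ 4C = 67; E(K, 67) = 86.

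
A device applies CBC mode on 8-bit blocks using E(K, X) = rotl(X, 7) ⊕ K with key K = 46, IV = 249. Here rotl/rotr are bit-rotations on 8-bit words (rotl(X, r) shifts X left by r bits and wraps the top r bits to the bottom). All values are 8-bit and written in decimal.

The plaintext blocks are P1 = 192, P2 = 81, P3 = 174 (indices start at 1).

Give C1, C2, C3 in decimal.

C1 = 178, C2 = 223, C3 = 150

CBC encryption: C_i = E(K, P_i ⊕ C_{i−1}), with C_{0} = IV.
C1: P1 ⊕ 249 = 57; E(K, 57) = 178.
C2: P2 ⊕ 178 = 227; E(K, 227) = 223.
C3: P3 ⊕ 223 = 113; E(K, 113) = 150.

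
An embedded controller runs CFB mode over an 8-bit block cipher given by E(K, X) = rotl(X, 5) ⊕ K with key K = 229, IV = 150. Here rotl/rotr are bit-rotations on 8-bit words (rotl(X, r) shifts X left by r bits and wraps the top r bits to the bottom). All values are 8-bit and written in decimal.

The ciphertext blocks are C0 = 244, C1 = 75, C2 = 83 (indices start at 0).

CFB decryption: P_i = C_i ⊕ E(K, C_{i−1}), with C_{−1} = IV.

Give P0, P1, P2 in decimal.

P0 = 195, P1 = 48, P2 = 223

P0: E(K, 150) = 55; 244 ⊕ 55 = 195.
P1: E(K, 244) = 123; 75 ⊕ 123 = 48.
P2: E(K, 75) = 140; 83 ⊕ 140 = 223.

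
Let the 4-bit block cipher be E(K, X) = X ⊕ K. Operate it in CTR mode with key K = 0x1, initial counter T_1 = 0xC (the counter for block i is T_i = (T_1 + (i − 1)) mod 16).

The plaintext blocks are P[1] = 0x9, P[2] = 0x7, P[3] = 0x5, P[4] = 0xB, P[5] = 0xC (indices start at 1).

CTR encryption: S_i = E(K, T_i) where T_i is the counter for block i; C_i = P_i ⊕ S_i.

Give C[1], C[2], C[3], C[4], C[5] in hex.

C[1]: T = 0xC, S = E(K, T) = 0xD; 0x9 ⊕ 0xD = 0x4.
C[2]: T = 0xD, S = E(K, T) = 0xC; 0x7 ⊕ 0xC = 0xB.
C[3]: T = 0xE, S = E(K, T) = 0xF; 0x5 ⊕ 0xF = 0xA.
C[4]: T = 0xF, S = E(K, T) = 0xE; 0xB ⊕ 0xE = 0x5.
C[5]: T = 0x0, S = E(K, T) = 0x1; 0xC ⊕ 0x1 = 0xD.

C[1] = 0x4, C[2] = 0xB, C[3] = 0xA, C[4] = 0x5, C[5] = 0xD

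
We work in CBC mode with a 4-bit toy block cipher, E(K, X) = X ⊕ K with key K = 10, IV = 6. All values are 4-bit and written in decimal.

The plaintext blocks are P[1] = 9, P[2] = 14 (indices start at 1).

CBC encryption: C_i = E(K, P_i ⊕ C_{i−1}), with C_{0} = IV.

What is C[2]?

C[2] = 1

C[1]: P[1] ⊕ 6 = 15; E(K, 15) = 5.
C[2]: P[2] ⊕ 5 = 11; E(K, 11) = 1.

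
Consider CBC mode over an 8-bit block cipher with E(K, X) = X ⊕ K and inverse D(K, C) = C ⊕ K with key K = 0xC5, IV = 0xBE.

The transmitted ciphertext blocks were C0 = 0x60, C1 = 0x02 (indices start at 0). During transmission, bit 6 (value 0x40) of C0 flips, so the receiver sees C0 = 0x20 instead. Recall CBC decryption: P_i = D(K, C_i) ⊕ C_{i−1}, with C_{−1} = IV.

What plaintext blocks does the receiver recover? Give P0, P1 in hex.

Only C0 changed, to 0x20. In CBC, a change in C_i garbles P_i and flips the same bit in P_{i+1}. Decrypting the received ciphertext:
P0: D(K, 0x20) = 0xE5; 0xE5 ⊕ 0xBE = 0x5B.
P1: D(K, 0x02) = 0xC7; 0xC7 ⊕ 0x20 = 0xE7.
Blocks that differ from the original plaintext: P0, P1.

P0 = 0x5B, P1 = 0xE7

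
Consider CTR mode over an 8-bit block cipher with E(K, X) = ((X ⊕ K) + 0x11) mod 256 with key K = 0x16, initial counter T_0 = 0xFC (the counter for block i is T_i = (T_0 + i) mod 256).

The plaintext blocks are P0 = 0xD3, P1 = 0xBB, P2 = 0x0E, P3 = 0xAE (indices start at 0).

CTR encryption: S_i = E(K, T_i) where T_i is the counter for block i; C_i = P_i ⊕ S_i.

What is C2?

C2 = 0xF7

C0: T = 0xFC, S = E(K, T) = 0xFB; 0xD3 ⊕ 0xFB = 0x28.
C1: T = 0xFD, S = E(K, T) = 0xFC; 0xBB ⊕ 0xFC = 0x47.
C2: T = 0xFE, S = E(K, T) = 0xF9; 0x0E ⊕ 0xF9 = 0xF7.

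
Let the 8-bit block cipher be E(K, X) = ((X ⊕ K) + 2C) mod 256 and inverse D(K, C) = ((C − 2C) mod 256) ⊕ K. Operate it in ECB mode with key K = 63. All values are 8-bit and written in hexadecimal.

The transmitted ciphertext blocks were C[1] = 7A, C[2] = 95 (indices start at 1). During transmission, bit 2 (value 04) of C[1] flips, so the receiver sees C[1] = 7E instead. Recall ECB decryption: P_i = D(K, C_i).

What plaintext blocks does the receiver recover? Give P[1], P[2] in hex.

Only C[1] changed, to 7E. In ECB, a change in C_i affects only P_i. Decrypting the received ciphertext:
P[1]: D(K, 7E) = 31.
P[2]: D(K, 95) = 0A.
Blocks that differ from the original plaintext: P[1].

P[1] = 31, P[2] = 0A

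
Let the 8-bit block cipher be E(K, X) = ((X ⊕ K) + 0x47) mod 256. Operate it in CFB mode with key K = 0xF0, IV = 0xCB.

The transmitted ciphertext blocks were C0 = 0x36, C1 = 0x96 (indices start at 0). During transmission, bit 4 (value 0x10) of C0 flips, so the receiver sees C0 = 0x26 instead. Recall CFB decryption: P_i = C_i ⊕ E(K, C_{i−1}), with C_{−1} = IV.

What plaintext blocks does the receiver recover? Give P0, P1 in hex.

P0 = 0xA4, P1 = 0x8B

Only C0 changed, to 0x26. In CFB, a change in C_i flips the same bit in P_i and garbles P_{i+1}. Decrypting the received ciphertext:
P0: E(K, 0xCB) = 0x82; 0x26 ⊕ 0x82 = 0xA4.
P1: E(K, 0x26) = 0x1D; 0x96 ⊕ 0x1D = 0x8B.
Blocks that differ from the original plaintext: P0, P1.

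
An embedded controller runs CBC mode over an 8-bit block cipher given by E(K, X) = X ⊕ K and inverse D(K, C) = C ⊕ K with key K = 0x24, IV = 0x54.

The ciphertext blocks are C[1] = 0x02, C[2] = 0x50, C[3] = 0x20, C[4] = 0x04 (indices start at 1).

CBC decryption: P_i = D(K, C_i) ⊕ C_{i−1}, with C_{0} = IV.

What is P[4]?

P[4] = 0x00

P[4]: D(K, 0x04) = 0x20; 0x20 ⊕ 0x20 = 0x00.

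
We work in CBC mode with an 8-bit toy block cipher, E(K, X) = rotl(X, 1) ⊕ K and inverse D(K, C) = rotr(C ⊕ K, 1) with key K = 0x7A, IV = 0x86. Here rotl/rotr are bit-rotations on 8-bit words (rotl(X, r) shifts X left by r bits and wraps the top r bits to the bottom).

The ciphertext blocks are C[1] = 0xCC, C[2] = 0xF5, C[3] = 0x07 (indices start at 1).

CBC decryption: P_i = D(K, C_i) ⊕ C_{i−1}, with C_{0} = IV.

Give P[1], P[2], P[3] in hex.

P[1]: D(K, 0xCC) = 0x5B; 0x5B ⊕ 0x86 = 0xDD.
P[2]: D(K, 0xF5) = 0xC7; 0xC7 ⊕ 0xCC = 0x0B.
P[3]: D(K, 0x07) = 0xBE; 0xBE ⊕ 0xF5 = 0x4B.

P[1] = 0xDD, P[2] = 0x0B, P[3] = 0x4B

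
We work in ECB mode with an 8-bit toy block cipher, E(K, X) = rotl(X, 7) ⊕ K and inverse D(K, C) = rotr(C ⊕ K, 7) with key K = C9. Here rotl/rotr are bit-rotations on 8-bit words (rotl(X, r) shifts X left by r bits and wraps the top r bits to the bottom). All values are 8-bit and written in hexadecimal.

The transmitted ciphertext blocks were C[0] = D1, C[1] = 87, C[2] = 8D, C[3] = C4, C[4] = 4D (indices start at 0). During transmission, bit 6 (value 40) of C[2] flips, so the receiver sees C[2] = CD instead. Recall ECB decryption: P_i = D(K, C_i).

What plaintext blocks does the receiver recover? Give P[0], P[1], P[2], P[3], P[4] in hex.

Only C[2] changed, to CD. In ECB, a change in C_i affects only P_i. Decrypting the received ciphertext:
P[0]: D(K, D1) = 30.
P[1]: D(K, 87) = 9C.
P[2]: D(K, CD) = 08.
P[3]: D(K, C4) = 1A.
P[4]: D(K, 4D) = 09.
Blocks that differ from the original plaintext: P[2].

P[0] = 30, P[1] = 9C, P[2] = 08, P[3] = 1A, P[4] = 09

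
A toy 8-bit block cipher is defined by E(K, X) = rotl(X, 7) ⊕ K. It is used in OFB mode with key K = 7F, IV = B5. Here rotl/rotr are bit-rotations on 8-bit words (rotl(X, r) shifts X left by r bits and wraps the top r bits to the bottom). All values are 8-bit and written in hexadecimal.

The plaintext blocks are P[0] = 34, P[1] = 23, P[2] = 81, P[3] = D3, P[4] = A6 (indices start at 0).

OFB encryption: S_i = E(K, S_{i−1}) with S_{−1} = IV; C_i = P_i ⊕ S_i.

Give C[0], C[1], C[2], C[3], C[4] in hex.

C[0] = 91, C[1] = 8E, C[2] = 28, C[3] = 78, C[4] = 0C

C[0]: S = E(K, B5) = A5; 34 ⊕ A5 = 91.
C[1]: S = E(K, A5) = AD; 23 ⊕ AD = 8E.
C[2]: S = E(K, AD) = A9; 81 ⊕ A9 = 28.
C[3]: S = E(K, A9) = AB; D3 ⊕ AB = 78.
C[4]: S = E(K, AB) = AA; A6 ⊕ AA = 0C.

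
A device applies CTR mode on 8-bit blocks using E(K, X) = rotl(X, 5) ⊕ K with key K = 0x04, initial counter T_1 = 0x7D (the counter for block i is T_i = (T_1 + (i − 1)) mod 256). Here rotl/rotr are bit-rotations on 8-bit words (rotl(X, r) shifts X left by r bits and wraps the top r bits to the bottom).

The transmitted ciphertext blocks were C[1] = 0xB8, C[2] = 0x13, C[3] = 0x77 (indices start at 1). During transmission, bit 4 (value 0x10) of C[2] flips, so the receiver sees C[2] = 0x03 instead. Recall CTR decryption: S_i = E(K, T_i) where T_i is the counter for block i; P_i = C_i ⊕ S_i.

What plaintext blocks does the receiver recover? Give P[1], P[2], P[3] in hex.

P[1] = 0x13, P[2] = 0xC8, P[3] = 0x9C

Only C[2] changed, to 0x03. In CTR, a change in C_i flips the same bit in P_i only; the keystream is unaffected. Decrypting the received ciphertext:
P[1]: T = 0x7D, S = E(K, T) = 0xAB; 0xB8 ⊕ 0xAB = 0x13.
P[2]: T = 0x7E, S = E(K, T) = 0xCB; 0x03 ⊕ 0xCB = 0xC8.
P[3]: T = 0x7F, S = E(K, T) = 0xEB; 0x77 ⊕ 0xEB = 0x9C.
Blocks that differ from the original plaintext: P[2].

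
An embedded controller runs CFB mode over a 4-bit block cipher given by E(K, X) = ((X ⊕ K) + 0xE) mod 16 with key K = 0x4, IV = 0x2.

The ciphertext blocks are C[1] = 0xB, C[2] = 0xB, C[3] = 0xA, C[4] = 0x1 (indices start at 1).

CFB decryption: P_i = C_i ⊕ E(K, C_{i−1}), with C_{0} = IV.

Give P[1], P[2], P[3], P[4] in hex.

P[1] = 0xF, P[2] = 0x6, P[3] = 0x7, P[4] = 0xD

P[1]: E(K, 0x2) = 0x4; 0xB ⊕ 0x4 = 0xF.
P[2]: E(K, 0xB) = 0xD; 0xB ⊕ 0xD = 0x6.
P[3]: E(K, 0xB) = 0xD; 0xA ⊕ 0xD = 0x7.
P[4]: E(K, 0xA) = 0xC; 0x1 ⊕ 0xC = 0xD.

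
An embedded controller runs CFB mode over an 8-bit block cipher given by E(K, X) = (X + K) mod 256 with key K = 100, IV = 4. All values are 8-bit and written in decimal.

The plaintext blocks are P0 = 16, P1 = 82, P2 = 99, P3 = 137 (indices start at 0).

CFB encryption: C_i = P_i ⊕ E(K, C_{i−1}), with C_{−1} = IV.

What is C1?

C0: E(K, 4) = 104; 16 ⊕ 104 = 120.
C1: E(K, 120) = 220; 82 ⊕ 220 = 142.

C1 = 142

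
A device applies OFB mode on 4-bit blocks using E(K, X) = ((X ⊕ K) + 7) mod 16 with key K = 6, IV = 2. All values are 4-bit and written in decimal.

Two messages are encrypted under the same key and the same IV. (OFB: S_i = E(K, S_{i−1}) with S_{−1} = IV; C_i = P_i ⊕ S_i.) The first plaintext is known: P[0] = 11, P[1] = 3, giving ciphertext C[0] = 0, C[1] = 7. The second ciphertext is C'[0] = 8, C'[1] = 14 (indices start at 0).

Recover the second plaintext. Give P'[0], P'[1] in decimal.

In OFB with a reused IV, both messages share the same keystream S_i, so C_i ⊕ C'_i = P_i ⊕ P'_i and thus P'_i = P_i ⊕ C_i ⊕ C'_i.
P'[0]: 11 ⊕ 0 ⊕ 8 = 3.
P'[1]: 3 ⊕ 7 ⊕ 14 = 10.

P'[0] = 3, P'[1] = 10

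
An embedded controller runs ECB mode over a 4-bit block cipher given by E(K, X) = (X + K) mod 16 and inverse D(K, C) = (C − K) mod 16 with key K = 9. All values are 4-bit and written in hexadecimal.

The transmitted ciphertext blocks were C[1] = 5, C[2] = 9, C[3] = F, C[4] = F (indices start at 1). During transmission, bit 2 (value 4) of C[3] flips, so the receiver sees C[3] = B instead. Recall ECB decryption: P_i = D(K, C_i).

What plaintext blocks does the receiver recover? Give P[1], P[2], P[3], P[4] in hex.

P[1] = C, P[2] = 0, P[3] = 2, P[4] = 6

Only C[3] changed, to B. In ECB, a change in C_i affects only P_i. Decrypting the received ciphertext:
P[1]: D(K, 5) = C.
P[2]: D(K, 9) = 0.
P[3]: D(K, B) = 2.
P[4]: D(K, F) = 6.
Blocks that differ from the original plaintext: P[3].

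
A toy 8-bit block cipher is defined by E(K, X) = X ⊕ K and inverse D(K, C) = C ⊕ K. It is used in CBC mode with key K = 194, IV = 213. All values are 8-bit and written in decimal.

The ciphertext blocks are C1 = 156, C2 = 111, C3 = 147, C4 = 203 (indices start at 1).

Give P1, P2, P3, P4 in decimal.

P1 = 139, P2 = 49, P3 = 62, P4 = 154

CBC decryption: P_i = D(K, C_i) ⊕ C_{i−1}, with C_{0} = IV.
P1: D(K, 156) = 94; 94 ⊕ 213 = 139.
P2: D(K, 111) = 173; 173 ⊕ 156 = 49.
P3: D(K, 147) = 81; 81 ⊕ 111 = 62.
P4: D(K, 203) = 9; 9 ⊕ 147 = 154.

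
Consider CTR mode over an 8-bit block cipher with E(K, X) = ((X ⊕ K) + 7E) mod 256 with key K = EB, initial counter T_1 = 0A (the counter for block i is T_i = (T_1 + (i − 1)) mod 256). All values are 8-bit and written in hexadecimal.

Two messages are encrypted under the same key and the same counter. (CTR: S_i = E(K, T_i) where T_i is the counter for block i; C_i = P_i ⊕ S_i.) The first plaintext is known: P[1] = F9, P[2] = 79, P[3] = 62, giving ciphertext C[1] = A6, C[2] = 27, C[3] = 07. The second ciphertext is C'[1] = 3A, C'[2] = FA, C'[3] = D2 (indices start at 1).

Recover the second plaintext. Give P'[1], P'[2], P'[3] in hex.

In CTR with a reused counter, both messages share the same keystream S_i, so C_i ⊕ C'_i = P_i ⊕ P'_i and thus P'_i = P_i ⊕ C_i ⊕ C'_i.
P'[1]: F9 ⊕ A6 ⊕ 3A = 65.
P'[2]: 79 ⊕ 27 ⊕ FA = A4.
P'[3]: 62 ⊕ 07 ⊕ D2 = B7.

P'[1] = 65, P'[2] = A4, P'[3] = B7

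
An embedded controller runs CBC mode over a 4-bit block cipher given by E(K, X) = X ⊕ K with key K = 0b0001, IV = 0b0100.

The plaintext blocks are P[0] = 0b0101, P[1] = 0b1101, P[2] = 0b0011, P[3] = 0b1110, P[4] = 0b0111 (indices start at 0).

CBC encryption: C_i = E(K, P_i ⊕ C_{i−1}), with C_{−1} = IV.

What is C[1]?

C[0]: P[0] ⊕ 0b0100 = 0b0001; E(K, 0b0001) = 0b0000.
C[1]: P[1] ⊕ 0b0000 = 0b1101; E(K, 0b1101) = 0b1100.

C[1] = 0b1100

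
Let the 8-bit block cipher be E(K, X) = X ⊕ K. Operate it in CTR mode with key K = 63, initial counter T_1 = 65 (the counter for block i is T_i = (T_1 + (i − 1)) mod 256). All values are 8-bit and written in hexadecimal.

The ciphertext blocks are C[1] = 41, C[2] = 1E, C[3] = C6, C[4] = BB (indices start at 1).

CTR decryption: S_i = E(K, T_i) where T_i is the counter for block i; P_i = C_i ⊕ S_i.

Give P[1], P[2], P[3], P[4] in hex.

P[1] = 47, P[2] = 1B, P[3] = C2, P[4] = B0

P[1]: T = 65, S = E(K, T) = 06; 41 ⊕ 06 = 47.
P[2]: T = 66, S = E(K, T) = 05; 1E ⊕ 05 = 1B.
P[3]: T = 67, S = E(K, T) = 04; C6 ⊕ 04 = C2.
P[4]: T = 68, S = E(K, T) = 0B; BB ⊕ 0B = B0.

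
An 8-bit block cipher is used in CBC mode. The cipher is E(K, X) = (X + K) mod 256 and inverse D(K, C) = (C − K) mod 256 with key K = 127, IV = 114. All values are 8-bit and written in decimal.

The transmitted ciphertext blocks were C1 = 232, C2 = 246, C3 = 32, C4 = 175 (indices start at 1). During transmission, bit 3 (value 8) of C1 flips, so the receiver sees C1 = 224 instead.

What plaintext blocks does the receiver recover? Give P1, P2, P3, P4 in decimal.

CBC decryption: P_i = D(K, C_i) ⊕ C_{i−1}, with C_{0} = IV.
Only C1 changed, to 224. In CBC, a change in C_i garbles P_i and flips the same bit in P_{i+1}. Decrypting the received ciphertext:
P1: D(K, 224) = 97; 97 ⊕ 114 = 19.
P2: D(K, 246) = 119; 119 ⊕ 224 = 151.
P3: D(K, 32) = 161; 161 ⊕ 246 = 87.
P4: D(K, 175) = 48; 48 ⊕ 32 = 16.
Blocks that differ from the original plaintext: P1, P2.

P1 = 19, P2 = 151, P3 = 87, P4 = 16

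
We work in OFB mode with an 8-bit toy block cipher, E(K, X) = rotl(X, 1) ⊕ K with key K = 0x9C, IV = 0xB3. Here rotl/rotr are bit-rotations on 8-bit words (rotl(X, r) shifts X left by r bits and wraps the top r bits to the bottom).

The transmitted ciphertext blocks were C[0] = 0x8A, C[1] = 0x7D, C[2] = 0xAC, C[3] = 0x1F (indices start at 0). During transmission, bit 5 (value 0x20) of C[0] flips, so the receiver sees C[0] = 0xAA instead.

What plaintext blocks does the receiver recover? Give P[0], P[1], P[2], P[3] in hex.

P[0] = 0x51, P[1] = 0x16, P[2] = 0xE6, P[3] = 0x17

OFB decryption: S_i = E(K, S_{i−1}) with S_{−1} = IV; P_i = C_i ⊕ S_i.
Only C[0] changed, to 0xAA. In OFB, a change in C_i flips the same bit in P_i only; the keystream is unaffected. Decrypting the received ciphertext:
P[0]: S = E(K, 0xB3) = 0xFB; 0xAA ⊕ 0xFB = 0x51.
P[1]: S = E(K, 0xFB) = 0x6B; 0x7D ⊕ 0x6B = 0x16.
P[2]: S = E(K, 0x6B) = 0x4A; 0xAC ⊕ 0x4A = 0xE6.
P[3]: S = E(K, 0x4A) = 0x08; 0x1F ⊕ 0x08 = 0x17.
Blocks that differ from the original plaintext: P[0].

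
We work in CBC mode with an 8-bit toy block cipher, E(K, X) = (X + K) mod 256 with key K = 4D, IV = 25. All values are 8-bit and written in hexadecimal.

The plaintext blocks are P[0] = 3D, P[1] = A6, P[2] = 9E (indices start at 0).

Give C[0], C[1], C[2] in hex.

CBC encryption: C_i = E(K, P_i ⊕ C_{i−1}), with C_{−1} = IV.
C[0]: P[0] ⊕ 25 = 18; E(K, 18) = 65.
C[1]: P[1] ⊕ 65 = C3; E(K, C3) = 10.
C[2]: P[2] ⊕ 10 = 8E; E(K, 8E) = DB.

C[0] = 65, C[1] = 10, C[2] = DB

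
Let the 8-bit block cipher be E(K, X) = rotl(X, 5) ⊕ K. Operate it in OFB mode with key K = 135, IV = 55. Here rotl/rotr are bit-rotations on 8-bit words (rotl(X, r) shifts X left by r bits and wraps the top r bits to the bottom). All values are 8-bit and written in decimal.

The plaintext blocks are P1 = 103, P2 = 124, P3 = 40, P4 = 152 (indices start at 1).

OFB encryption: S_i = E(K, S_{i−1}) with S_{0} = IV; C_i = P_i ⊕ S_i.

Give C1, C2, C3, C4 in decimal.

C1: S = E(K, 55) = 97; 103 ⊕ 97 = 6.
C2: S = E(K, 97) = 171; 124 ⊕ 171 = 215.
C3: S = E(K, 171) = 242; 40 ⊕ 242 = 218.
C4: S = E(K, 242) = 217; 152 ⊕ 217 = 65.

C1 = 6, C2 = 215, C3 = 218, C4 = 65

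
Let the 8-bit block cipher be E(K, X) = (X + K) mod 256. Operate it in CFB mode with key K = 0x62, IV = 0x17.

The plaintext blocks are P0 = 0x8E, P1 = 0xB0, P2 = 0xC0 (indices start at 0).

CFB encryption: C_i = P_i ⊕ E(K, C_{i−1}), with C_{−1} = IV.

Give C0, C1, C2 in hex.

C0: E(K, 0x17) = 0x79; 0x8E ⊕ 0x79 = 0xF7.
C1: E(K, 0xF7) = 0x59; 0xB0 ⊕ 0x59 = 0xE9.
C2: E(K, 0xE9) = 0x4B; 0xC0 ⊕ 0x4B = 0x8B.

C0 = 0xF7, C1 = 0xE9, C2 = 0x8B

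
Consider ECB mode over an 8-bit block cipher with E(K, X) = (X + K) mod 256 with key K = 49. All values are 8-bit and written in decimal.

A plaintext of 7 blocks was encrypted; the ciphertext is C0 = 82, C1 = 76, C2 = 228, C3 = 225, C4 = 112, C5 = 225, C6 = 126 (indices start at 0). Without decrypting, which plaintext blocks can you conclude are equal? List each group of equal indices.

P3 = P5

ECB encrypts each block independently with the same key, so equal ciphertext blocks imply equal plaintext blocks.
C3 = C5 = 225, so P3 = P5.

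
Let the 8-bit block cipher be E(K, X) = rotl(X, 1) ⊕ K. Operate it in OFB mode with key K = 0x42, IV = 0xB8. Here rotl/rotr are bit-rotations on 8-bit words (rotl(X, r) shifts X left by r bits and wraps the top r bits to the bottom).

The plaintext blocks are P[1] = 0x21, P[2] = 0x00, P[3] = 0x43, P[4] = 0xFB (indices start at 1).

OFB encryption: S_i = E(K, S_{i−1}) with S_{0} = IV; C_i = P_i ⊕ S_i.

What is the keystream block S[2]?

0x24

C[1]: S = E(K, 0xB8) = 0x33; 0x21 ⊕ 0x33 = 0x12.
C[2]: S = E(K, 0x33) = 0x24; 0x00 ⊕ 0x24 = 0x24.
So S[2] = 0x24.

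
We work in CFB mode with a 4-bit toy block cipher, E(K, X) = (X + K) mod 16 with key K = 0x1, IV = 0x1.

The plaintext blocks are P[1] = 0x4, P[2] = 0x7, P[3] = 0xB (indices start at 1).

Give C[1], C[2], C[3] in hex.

CFB encryption: C_i = P_i ⊕ E(K, C_{i−1}), with C_{0} = IV.
C[1]: E(K, 0x1) = 0x2; 0x4 ⊕ 0x2 = 0x6.
C[2]: E(K, 0x6) = 0x7; 0x7 ⊕ 0x7 = 0x0.
C[3]: E(K, 0x0) = 0x1; 0xB ⊕ 0x1 = 0xA.

C[1] = 0x6, C[2] = 0x0, C[3] = 0xA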